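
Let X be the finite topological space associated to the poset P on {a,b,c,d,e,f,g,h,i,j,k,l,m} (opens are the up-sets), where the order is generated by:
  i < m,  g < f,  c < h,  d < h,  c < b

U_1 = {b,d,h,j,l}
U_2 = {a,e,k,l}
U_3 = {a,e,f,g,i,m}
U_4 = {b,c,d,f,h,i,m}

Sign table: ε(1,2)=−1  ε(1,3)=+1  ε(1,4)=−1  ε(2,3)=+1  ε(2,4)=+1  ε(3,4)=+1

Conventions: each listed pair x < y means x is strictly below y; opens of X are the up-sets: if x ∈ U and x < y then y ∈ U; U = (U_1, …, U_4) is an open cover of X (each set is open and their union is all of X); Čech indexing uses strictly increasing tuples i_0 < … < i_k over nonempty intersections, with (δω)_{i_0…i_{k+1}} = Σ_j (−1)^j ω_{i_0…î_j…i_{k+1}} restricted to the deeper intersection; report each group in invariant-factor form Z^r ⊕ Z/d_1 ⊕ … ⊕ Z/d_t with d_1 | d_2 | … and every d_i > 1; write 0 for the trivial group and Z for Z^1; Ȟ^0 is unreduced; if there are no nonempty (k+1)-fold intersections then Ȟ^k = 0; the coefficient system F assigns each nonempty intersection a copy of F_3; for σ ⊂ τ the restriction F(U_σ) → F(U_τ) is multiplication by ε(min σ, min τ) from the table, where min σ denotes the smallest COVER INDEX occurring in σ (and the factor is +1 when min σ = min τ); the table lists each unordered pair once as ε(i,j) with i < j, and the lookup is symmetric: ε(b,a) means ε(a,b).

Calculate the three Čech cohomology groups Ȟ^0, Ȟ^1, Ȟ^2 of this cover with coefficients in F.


nerve simplices:
  U12={l} U14={b,d,h} U23={a,e} U34={f,i,m}
C dims 4,4; δ0: rk_F3 3
degree 0: 4−3−0 = 1 → Ȟ^0 ≅ Z/3
degree 1: 4−0−3 = 1 → Ȟ^1 ≅ Z/3
degree 2: 0−0−0 = 0 → Ȟ^2 ≅ 0

Ȟ^0 = Z/3, Ȟ^1 = Z/3, Ȟ^2 = 0


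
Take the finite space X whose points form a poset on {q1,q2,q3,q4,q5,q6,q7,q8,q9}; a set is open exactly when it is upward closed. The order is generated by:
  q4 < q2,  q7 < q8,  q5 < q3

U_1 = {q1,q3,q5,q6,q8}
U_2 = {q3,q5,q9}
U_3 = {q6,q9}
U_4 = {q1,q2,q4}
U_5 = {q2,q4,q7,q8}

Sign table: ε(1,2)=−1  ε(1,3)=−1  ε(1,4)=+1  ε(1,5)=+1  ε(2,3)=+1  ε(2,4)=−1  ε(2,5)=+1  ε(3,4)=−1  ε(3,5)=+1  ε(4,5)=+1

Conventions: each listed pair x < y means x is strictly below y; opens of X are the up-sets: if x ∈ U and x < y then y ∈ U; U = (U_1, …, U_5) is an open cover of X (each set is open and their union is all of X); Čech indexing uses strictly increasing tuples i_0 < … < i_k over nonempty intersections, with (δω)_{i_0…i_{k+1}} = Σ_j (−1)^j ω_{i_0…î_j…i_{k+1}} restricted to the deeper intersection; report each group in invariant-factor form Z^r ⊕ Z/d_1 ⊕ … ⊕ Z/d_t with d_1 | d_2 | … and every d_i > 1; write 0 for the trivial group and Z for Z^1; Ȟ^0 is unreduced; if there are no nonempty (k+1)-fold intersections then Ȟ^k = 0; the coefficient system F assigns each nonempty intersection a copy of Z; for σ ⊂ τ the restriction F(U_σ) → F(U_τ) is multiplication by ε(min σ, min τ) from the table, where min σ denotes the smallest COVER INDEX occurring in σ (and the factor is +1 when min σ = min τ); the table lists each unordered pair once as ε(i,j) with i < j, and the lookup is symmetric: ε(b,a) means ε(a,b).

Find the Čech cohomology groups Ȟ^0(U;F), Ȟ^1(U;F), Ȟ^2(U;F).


nonempty intersections:
  U12={q3,q5} U13={q6} U14={q1} U15={q8} U23={q9} U45={q2,q4}
C dims 5,6; δ0: rk 4, SNF 1^4
Ȟ^0: (5−4)−0=1 ⇒ Z
Ȟ^1: (6−0)−4=2 ⇒ Z^2
Ȟ^2: (0−0)−0=0 ⇒ 0

Ȟ^0 ≅ Z, Ȟ^1 ≅ Z^2 and Ȟ^2 ≅ 0


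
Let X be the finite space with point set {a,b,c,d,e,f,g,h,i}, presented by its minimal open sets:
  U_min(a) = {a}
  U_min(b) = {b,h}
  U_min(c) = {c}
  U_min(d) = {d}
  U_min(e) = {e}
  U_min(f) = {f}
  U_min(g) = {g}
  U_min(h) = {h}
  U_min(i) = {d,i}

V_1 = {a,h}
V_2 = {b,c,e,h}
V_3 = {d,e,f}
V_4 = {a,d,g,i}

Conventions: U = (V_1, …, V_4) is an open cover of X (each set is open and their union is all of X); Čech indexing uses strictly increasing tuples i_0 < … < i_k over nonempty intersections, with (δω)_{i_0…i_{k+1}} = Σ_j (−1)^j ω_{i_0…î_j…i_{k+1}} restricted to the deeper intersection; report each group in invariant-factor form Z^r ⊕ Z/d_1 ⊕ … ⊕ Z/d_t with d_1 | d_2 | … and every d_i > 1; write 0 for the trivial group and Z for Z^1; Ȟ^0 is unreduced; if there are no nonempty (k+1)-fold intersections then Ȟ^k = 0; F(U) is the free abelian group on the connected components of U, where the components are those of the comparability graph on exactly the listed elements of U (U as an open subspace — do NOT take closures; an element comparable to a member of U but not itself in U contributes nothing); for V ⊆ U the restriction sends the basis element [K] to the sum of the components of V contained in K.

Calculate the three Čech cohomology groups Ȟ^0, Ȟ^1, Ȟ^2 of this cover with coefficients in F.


Ȟ^0 ≅ Z^7, Ȟ^1 ≅ 0 and Ȟ^2 ≅ 0

nerve of the cover:
  V12={h} V14={a} V23={e} V34={d}
components per intersection:
  V1: {a} {h}
  V2: {b,h} {c} {e}
  V3: {d} {e} {f}
  V4: {a} {d,i} {g}
  V12: {h}
  V14: {a}
  V23: {e}
  V34: {d}
C dims 11,4; δ0: rk 4, SNF 1^4
Ȟ^0 = (11 − 4) − 0 = 7, so Ȟ^0 ≅ Z^7
Ȟ^1 = (4 − 0) − 4 = 0, so Ȟ^1 ≅ 0
Ȟ^2 = (0 − 0) − 0 = 0, so Ȟ^2 ≅ 0


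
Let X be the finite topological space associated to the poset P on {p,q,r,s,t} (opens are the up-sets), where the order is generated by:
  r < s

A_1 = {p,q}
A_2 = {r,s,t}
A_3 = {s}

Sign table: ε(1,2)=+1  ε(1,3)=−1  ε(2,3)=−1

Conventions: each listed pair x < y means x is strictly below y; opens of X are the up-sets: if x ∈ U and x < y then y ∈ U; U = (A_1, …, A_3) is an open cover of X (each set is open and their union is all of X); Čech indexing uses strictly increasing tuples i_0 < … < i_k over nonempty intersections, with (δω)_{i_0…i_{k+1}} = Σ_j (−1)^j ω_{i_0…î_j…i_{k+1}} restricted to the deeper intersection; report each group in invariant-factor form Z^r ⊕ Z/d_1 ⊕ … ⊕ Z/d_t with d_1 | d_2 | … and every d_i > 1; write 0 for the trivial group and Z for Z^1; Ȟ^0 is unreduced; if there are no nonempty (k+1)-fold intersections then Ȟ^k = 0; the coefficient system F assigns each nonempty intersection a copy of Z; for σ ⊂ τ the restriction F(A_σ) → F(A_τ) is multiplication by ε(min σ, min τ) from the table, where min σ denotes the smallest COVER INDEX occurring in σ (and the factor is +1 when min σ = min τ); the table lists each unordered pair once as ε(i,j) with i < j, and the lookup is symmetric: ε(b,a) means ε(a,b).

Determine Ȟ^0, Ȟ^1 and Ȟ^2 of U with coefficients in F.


Ȟ^0(U;F) ≅ Z^2, Ȟ^1(U;F) ≅ 0, Ȟ^2(U;F) ≅ 0

nonempty intersections:
  A23={s}
C dims 3,1; δ0: rk 1, SNF 1^1
Ȟ^0: (3−1)−0=2 ⇒ Z^2
Ȟ^1: (1−0)−1=0 ⇒ 0
Ȟ^2: (0−0)−0=0 ⇒ 0


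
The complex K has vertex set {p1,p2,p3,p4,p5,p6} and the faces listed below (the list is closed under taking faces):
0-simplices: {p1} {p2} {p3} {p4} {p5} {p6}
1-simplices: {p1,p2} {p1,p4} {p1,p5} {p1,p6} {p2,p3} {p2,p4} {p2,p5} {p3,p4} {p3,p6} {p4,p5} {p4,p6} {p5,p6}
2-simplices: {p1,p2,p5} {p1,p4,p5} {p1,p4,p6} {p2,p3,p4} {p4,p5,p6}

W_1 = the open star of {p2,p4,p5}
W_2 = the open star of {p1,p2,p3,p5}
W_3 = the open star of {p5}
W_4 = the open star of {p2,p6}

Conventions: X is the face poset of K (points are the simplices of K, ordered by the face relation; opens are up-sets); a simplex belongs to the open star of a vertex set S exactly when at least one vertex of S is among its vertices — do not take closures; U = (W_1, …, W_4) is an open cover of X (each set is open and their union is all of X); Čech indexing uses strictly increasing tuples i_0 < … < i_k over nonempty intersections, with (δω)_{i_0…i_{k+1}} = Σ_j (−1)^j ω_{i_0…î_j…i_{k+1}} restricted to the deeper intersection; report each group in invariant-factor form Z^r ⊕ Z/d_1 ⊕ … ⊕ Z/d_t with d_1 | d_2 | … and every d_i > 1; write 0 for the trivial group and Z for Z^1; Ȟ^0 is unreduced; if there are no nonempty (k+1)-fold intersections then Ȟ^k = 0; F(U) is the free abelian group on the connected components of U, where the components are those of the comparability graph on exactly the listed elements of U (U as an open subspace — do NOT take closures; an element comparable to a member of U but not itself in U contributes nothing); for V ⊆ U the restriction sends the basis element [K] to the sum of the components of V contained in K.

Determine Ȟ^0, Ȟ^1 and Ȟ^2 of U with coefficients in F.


intersection data:
  W1={{p2},{p4},{p5},{p1,p2},{p1,p4},{p1,p5},{p2,p3},{p2,p4},{p2,p5},{p3,p4},{p4,p5},{p4,p6},{p5,p6},{p1,p2,p5},{p1,p4,p5},{p1,p4,p6},{p2,p3,p4},{p4,p5,p6}} W2={{p1},{p2},{p3},{p5},{p1,p2},{p1,p4},{p1,p5},{p1,p6},{p2,p3},{p2,p4},{p2,p5},{p3,p4},{p3,p6},{p4,p5},{p5,p6},{p1,p2,p5},{p1,p4,p5},{p1,p4,p6},{p2,p3,p4},{p4,p5,p6}} W3={{p5},{p1,p5},{p2,p5},{p4,p5},{p5,p6},{p1,p2,p5},{p1,p4,p5},{p4,p5,p6}} W4={{p2},{p6},{p1,p2},{p1,p6},{p2,p3},{p2,p4},{p2,p5},{p3,p6},{p4,p6},{p5,p6},{p1,p2,p5},{p1,p4,p6},{p2,p3,p4},{p4,p5,p6}}
  W12={{p2},{p5},{p1,p2},{p1,p4},{p1,p5},{p2,p3},{p2,p4},{p2,p5},{p3,p4},{p4,p5},{p5,p6},{p1,p2,p5},{p1,p4,p5},{p1,p4,p6},{p2,p3,p4},{p4,p5,p6}} W13={{p5},{p1,p5},{p2,p5},{p4,p5},{p5,p6},{p1,p2,p5},{p1,p4,p5},{p4,p5,p6}} W14={{p2},{p1,p2},{p2,p3},{p2,p4},{p2,p5},{p4,p6},{p5,p6},{p1,p2,p5},{p1,p4,p6},{p2,p3,p4},{p4,p5,p6}} W23={{p5},{p1,p5},{p2,p5},{p4,p5},{p5,p6},{p1,p2,p5},{p1,p4,p5},{p4,p5,p6}} W24={{p2},{p1,p2},{p1,p6},{p2,p3},{p2,p4},{p2,p5},{p3,p6},{p5,p6},{p1,p2,p5},{p1,p4,p6},{p2,p3,p4},{p4,p5,p6}} W34={{p2,p5},{p5,p6},{p1,p2,p5},{p4,p5,p6}}
  W123={{p5},{p1,p5},{p2,p5},{p4,p5},{p5,p6},{p1,p2,p5},{p1,p4,p5},{p4,p5,p6}} W124={{p2},{p1,p2},{p2,p3},{p2,p4},{p2,p5},{p5,p6},{p1,p2,p5},{p1,p4,p6},{p2,p3,p4},{p4,p5,p6}} W134={{p2,p5},{p5,p6},{p1,p2,p5},{p4,p5,p6}} W234={{p2,p5},{p5,p6},{p1,p2,p5},{p4,p5,p6}}
  W1234={{p2,p5},{p5,p6},{p1,p2,p5},{p4,p5,p6}}
components per intersection:
  W1: {{p2},{p4},{p5},{p1,p2},{p1,p4},{p1,p5},{p2,p3},{p2,p4},{p2,p5},{p3,p4},{p4,p5},{p4,p6},{p5,p6},{p1,p2,p5},{p1,p4,p5},{p1,p4,p6},{p2,p3,p4},{p4,p5,p6}}
  W2: {{p1},{p2},{p3},{p5},{p1,p2},{p1,p4},{p1,p5},{p1,p6},{p2,p3},{p2,p4},{p2,p5},{p3,p4},{p3,p6},{p4,p5},{p5,p6},{p1,p2,p5},{p1,p4,p5},{p1,p4,p6},{p2,p3,p4},{p4,p5,p6}}
  W3: {{p5},{p1,p5},{p2,p5},{p4,p5},{p5,p6},{p1,p2,p5},{p1,p4,p5},{p4,p5,p6}}
  W4: {{p2},{p1,p2},{p2,p3},{p2,p4},{p2,p5},{p1,p2,p5},{p2,p3,p4}} {{p6},{p1,p6},{p3,p6},{p4,p6},{p5,p6},{p1,p4,p6},{p4,p5,p6}}
  W12: {{p2},{p5},{p1,p2},{p1,p4},{p1,p5},{p2,p3},{p2,p4},{p2,p5},{p3,p4},{p4,p5},{p5,p6},{p1,p2,p5},{p1,p4,p5},{p1,p4,p6},{p2,p3,p4},{p4,p5,p6}}
  W13: {{p5},{p1,p5},{p2,p5},{p4,p5},{p5,p6},{p1,p2,p5},{p1,p4,p5},{p4,p5,p6}}
  W14: {{p2},{p1,p2},{p2,p3},{p2,p4},{p2,p5},{p1,p2,p5},{p2,p3,p4}} {{p4,p6},{p5,p6},{p1,p4,p6},{p4,p5,p6}}
  W23: {{p5},{p1,p5},{p2,p5},{p4,p5},{p5,p6},{p1,p2,p5},{p1,p4,p5},{p4,p5,p6}}
  W24: {{p2},{p1,p2},{p2,p3},{p2,p4},{p2,p5},{p1,p2,p5},{p2,p3,p4}} {{p1,p6},{p1,p4,p6}} {{p3,p6}} {{p5,p6},{p4,p5,p6}}
  W34: {{p2,p5},{p1,p2,p5}} {{p5,p6},{p4,p5,p6}}
  W123: {{p5},{p1,p5},{p2,p5},{p4,p5},{p5,p6},{p1,p2,p5},{p1,p4,p5},{p4,p5,p6}}
  W124: {{p2},{p1,p2},{p2,p3},{p2,p4},{p2,p5},{p1,p2,p5},{p2,p3,p4}} {{p5,p6},{p4,p5,p6}} {{p1,p4,p6}}
  W134: {{p2,p5},{p1,p2,p5}} {{p5,p6},{p4,p5,p6}}
  W234: {{p2,p5},{p1,p2,p5}} {{p5,p6},{p4,p5,p6}}
  W1234: {{p2,p5},{p1,p2,p5}} {{p5,p6},{p4,p5,p6}}
C dims 5,11,8,2; δ0: rk 4, SNF 1^4; δ1: rk 6, SNF 1^6; δ2: rk 2, SNF 1^2
Ȟ^0 = (5 − 4) − 0 = 1, so Ȟ^0 ≅ Z
Ȟ^1 = (11 − 6) − 4 = 1, so Ȟ^1 ≅ Z
Ȟ^2 = (8 − 2) − 6 = 0, so Ȟ^2 ≅ 0

Ȟ^0 ≅ Z, Ȟ^1 ≅ Z, Ȟ^2 ≅ 0


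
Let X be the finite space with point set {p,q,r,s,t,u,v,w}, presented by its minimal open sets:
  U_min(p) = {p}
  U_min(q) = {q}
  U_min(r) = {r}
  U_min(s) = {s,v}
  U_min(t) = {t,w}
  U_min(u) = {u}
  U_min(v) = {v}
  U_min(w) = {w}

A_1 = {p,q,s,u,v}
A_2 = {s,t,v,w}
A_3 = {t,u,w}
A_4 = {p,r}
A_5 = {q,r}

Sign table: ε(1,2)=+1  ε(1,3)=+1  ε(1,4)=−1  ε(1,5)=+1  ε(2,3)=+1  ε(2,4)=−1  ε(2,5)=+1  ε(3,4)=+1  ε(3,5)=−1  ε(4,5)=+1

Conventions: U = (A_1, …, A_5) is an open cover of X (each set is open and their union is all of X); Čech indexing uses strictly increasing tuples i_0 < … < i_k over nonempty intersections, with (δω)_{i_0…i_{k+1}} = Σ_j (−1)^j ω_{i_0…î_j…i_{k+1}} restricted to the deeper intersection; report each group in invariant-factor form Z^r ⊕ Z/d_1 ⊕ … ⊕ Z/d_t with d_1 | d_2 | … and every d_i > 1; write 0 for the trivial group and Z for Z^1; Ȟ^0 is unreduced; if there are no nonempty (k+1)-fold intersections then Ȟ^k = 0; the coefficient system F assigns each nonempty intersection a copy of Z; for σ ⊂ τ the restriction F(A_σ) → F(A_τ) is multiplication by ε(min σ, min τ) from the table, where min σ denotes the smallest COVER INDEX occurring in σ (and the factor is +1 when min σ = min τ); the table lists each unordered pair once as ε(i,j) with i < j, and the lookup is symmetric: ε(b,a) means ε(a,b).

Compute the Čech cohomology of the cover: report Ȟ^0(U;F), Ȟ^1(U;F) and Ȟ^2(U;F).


nonempty intersections:
  A12={s,v} A13={u} A14={p} A15={q} A23={t,w} A45={r}
C dims 5,6; δ0: rk 5, SNF 1^4·2
Ȟ^0: (5−5)−0=0 ⇒ 0
Ȟ^1: (6−0)−5=1 plus torsion [2] ⇒ Z ⊕ Z/2
Ȟ^2: (0−0)−0=0 ⇒ 0

Ȟ^0(U;F) ≅ 0,  Ȟ^1(U;F) ≅ Z ⊕ Z/2,  Ȟ^2(U;F) ≅ 0


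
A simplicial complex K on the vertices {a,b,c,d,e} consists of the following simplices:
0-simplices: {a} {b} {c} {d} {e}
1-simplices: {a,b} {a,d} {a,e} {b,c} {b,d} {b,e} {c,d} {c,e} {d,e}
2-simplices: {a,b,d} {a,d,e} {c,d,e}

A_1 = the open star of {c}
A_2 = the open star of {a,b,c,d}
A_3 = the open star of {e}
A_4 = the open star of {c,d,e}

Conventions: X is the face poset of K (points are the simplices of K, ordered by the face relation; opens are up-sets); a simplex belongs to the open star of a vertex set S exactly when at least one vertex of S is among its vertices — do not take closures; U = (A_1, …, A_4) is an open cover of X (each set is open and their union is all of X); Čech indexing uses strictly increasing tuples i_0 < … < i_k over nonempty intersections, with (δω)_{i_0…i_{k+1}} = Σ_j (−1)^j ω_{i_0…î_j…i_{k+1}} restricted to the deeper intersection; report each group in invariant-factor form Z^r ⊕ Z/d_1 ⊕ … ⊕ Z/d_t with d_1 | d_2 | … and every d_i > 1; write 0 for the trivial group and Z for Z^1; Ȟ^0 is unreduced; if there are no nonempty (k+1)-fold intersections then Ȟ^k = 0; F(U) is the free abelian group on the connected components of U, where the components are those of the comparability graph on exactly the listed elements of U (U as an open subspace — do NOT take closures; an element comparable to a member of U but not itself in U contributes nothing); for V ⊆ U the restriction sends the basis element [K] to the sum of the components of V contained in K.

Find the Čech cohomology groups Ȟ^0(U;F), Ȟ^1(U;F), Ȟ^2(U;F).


intersection data:
  A1={{c},{b,c},{c,d},{c,e},{c,d,e}} A2={{a},{b},{c},{d},{a,b},{a,d},{a,e},{b,c},{b,d},{b,e},{c,d},{c,e},{d,e},{a,b,d},{a,d,e},{c,d,e}} A3={{e},{a,e},{b,e},{c,e},{d,e},{a,d,e},{c,d,e}} A4={{c},{d},{e},{a,d},{a,e},{b,c},{b,d},{b,e},{c,d},{c,e},{d,e},{a,b,d},{a,d,e},{c,d,e}}
  A12={{c},{b,c},{c,d},{c,e},{c,d,e}} A13={{c,e},{c,d,e}} A14={{c},{b,c},{c,d},{c,e},{c,d,e}} A23={{a,e},{b,e},{c,e},{d,e},{a,d,e},{c,d,e}} A24={{c},{d},{a,d},{a,e},{b,c},{b,d},{b,e},{c,d},{c,e},{d,e},{a,b,d},{a,d,e},{c,d,e}} A34={{e},{a,e},{b,e},{c,e},{d,e},{a,d,e},{c,d,e}}
  A123={{c,e},{c,d,e}} A124={{c},{b,c},{c,d},{c,e},{c,d,e}} A134={{c,e},{c,d,e}} A234={{a,e},{b,e},{c,e},{d,e},{a,d,e},{c,d,e}}
  A1234={{c,e},{c,d,e}}
components per intersection:
  A1: {{c},{b,c},{c,d},{c,e},{c,d,e}}
  A2: {{a},{b},{c},{d},{a,b},{a,d},{a,e},{b,c},{b,d},{b,e},{c,d},{c,e},{d,e},{a,b,d},{a,d,e},{c,d,e}}
  A3: {{e},{a,e},{b,e},{c,e},{d,e},{a,d,e},{c,d,e}}
  A4: {{c},{d},{e},{a,d},{a,e},{b,c},{b,d},{b,e},{c,d},{c,e},{d,e},{a,b,d},{a,d,e},{c,d,e}}
  A12: {{c},{b,c},{c,d},{c,e},{c,d,e}}
  A13: {{c,e},{c,d,e}}
  A14: {{c},{b,c},{c,d},{c,e},{c,d,e}}
  A23: {{a,e},{c,e},{d,e},{a,d,e},{c,d,e}} {{b,e}}
  A24: {{c},{d},{a,d},{a,e},{b,c},{b,d},{c,d},{c,e},{d,e},{a,b,d},{a,d,e},{c,d,e}} {{b,e}}
  A34: {{e},{a,e},{b,e},{c,e},{d,e},{a,d,e},{c,d,e}}
  A123: {{c,e},{c,d,e}}
  A124: {{c},{b,c},{c,d},{c,e},{c,d,e}}
  A134: {{c,e},{c,d,e}}
  A234: {{a,e},{c,e},{d,e},{a,d,e},{c,d,e}} {{b,e}}
  A1234: {{c,e},{c,d,e}}
C dims 4,8,5,1; δ0: rk 3, SNF 1^3; δ1: rk 4, SNF 1^4; δ2: rk 1, SNF 1^1
Ȟ^0 = (4 − 3) − 0 = 1, so Ȟ^0 ≅ Z
Ȟ^1 = (8 − 4) − 3 = 1, so Ȟ^1 ≅ Z
Ȟ^2 = (5 − 1) − 4 = 0, so Ȟ^2 ≅ 0

Ȟ^0 = Z; Ȟ^1 = Z; Ȟ^2 = 0


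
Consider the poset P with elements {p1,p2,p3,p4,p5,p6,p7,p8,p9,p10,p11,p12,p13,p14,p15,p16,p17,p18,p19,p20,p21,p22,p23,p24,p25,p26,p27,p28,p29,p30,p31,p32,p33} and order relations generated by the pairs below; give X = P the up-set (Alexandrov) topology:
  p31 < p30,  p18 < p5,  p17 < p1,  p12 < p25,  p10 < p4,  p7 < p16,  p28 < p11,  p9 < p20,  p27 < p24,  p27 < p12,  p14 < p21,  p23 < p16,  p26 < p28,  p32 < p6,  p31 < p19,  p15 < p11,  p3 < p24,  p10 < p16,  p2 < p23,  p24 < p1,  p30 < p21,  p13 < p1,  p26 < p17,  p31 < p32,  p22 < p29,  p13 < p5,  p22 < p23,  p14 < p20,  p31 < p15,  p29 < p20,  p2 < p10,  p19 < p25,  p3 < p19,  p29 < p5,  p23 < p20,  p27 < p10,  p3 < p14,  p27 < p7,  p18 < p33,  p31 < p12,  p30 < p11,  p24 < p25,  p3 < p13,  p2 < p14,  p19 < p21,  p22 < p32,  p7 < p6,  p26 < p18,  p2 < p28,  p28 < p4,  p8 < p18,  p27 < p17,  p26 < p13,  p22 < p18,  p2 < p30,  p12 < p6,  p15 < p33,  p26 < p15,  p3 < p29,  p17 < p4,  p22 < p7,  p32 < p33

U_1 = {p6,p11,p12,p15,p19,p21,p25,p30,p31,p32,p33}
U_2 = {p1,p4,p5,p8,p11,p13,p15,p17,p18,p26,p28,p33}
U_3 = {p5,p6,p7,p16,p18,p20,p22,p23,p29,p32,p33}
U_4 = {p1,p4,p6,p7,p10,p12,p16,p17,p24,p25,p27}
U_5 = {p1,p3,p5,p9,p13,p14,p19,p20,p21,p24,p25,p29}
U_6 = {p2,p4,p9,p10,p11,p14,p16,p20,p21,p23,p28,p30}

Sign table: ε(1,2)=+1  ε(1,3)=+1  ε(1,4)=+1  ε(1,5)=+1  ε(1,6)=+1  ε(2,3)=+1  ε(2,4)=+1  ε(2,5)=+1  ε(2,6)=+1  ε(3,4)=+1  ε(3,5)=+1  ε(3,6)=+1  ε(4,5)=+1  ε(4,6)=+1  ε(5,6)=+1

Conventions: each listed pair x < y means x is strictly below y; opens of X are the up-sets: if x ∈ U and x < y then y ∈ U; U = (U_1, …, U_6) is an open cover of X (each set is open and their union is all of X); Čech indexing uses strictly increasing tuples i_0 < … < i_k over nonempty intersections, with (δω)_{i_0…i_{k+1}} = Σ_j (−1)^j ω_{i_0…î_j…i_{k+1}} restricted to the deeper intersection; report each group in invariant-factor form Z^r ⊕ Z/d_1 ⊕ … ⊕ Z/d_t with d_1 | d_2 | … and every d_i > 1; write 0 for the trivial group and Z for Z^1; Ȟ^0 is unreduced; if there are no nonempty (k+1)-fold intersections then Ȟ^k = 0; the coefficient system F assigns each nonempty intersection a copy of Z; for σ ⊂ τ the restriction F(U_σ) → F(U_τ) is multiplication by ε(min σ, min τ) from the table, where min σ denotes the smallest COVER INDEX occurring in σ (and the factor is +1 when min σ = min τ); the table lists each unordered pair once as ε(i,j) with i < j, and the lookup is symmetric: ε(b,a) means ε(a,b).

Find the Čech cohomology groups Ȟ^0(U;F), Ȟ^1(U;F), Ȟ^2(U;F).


nerve simplices:
  U12={p11,p15,p33} U13={p6,p32,p33} U14={p6,p12,p25} U15={p19,p21,p25} U16={p11,p21,p30} U23={p5,p18,p33} U24={p1,p4,p17} U25={p1,p5,p13} U26={p4,p11,p28} U34={p6,p7,p16} U35={p5,p20,p29} U36={p16,p20,p23} U45={p1,p24,p25} U46={p4,p10,p16} U56={p9,p14,p20,p21}
  U123={p33} U126={p11} U134={p6} U145={p25} U156={p21} U235={p5} U245={p1} U246={p4} U346={p16} U356={p20}
C dims 6,15,10; δ0: rk 5, SNF 1^5; δ1: rk 10, SNF 1^9·2
degree 0: 6−5−0 = 1 → Ȟ^0 ≅ Z
degree 1: 15−10−5 = 0 → Ȟ^1 ≅ 0
degree 2: 10−0−10 = 0 plus torsion [2] → Ȟ^2 ≅ Z/2

Ȟ^0(U;F) ≅ Z, Ȟ^1(U;F) ≅ 0, Ȟ^2(U;F) ≅ Z/2


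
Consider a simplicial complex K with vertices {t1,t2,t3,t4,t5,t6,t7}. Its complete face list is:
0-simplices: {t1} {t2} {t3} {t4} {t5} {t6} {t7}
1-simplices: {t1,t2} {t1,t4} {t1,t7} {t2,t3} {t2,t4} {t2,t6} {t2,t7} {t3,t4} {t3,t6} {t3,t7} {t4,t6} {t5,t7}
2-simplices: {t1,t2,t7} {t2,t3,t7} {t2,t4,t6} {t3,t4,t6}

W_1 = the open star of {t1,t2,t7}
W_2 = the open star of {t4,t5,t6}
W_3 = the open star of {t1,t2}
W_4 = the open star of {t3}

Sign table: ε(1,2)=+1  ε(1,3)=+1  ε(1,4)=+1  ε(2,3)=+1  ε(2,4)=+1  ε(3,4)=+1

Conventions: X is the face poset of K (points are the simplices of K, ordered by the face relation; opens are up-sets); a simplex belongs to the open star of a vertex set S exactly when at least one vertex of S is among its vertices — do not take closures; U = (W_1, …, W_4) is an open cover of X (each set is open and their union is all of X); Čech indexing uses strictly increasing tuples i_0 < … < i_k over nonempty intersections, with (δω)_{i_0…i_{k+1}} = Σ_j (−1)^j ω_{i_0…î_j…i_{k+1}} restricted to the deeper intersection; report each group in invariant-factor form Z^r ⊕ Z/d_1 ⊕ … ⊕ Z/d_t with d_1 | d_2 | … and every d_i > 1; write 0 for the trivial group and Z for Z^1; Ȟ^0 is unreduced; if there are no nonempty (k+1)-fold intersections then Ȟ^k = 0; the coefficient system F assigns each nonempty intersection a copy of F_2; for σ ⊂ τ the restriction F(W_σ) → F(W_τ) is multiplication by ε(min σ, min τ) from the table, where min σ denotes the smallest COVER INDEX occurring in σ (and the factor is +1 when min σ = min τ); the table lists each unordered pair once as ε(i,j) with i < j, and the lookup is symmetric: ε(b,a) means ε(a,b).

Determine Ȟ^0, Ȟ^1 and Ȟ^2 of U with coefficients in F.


intersection data:
  W1={{t1},{t2},{t7},{t1,t2},{t1,t4},{t1,t7},{t2,t3},{t2,t4},{t2,t6},{t2,t7},{t3,t7},{t5,t7},{t1,t2,t7},{t2,t3,t7},{t2,t4,t6}} W2={{t4},{t5},{t6},{t1,t4},{t2,t4},{t2,t6},{t3,t4},{t3,t6},{t4,t6},{t5,t7},{t2,t4,t6},{t3,t4,t6}} W3={{t1},{t2},{t1,t2},{t1,t4},{t1,t7},{t2,t3},{t2,t4},{t2,t6},{t2,t7},{t1,t2,t7},{t2,t3,t7},{t2,t4,t6}} W4={{t3},{t2,t3},{t3,t4},{t3,t6},{t3,t7},{t2,t3,t7},{t3,t4,t6}}
  W12={{t1,t4},{t2,t4},{t2,t6},{t5,t7},{t2,t4,t6}} W13={{t1},{t2},{t1,t2},{t1,t4},{t1,t7},{t2,t3},{t2,t4},{t2,t6},{t2,t7},{t1,t2,t7},{t2,t3,t7},{t2,t4,t6}} W14={{t2,t3},{t3,t7},{t2,t3,t7}} W23={{t1,t4},{t2,t4},{t2,t6},{t2,t4,t6}} W24={{t3,t4},{t3,t6},{t3,t4,t6}} W34={{t2,t3},{t2,t3,t7}}
  W123={{t1,t4},{t2,t4},{t2,t6},{t2,t4,t6}} W134={{t2,t3},{t2,t3,t7}}
C dims 4,6,2; δ0: rk_F2 3; δ1: rk_F2 2
Ȟ^0 = (4 − 3) − 0 = 1, so Ȟ^0 ≅ Z/2
Ȟ^1 = (6 − 2) − 3 = 1, so Ȟ^1 ≅ Z/2
Ȟ^2 = (2 − 0) − 2 = 0, so Ȟ^2 ≅ 0

Ȟ^0(U;F) ≅ Z/2, Ȟ^1(U;F) ≅ Z/2 and Ȟ^2(U;F) ≅ 0


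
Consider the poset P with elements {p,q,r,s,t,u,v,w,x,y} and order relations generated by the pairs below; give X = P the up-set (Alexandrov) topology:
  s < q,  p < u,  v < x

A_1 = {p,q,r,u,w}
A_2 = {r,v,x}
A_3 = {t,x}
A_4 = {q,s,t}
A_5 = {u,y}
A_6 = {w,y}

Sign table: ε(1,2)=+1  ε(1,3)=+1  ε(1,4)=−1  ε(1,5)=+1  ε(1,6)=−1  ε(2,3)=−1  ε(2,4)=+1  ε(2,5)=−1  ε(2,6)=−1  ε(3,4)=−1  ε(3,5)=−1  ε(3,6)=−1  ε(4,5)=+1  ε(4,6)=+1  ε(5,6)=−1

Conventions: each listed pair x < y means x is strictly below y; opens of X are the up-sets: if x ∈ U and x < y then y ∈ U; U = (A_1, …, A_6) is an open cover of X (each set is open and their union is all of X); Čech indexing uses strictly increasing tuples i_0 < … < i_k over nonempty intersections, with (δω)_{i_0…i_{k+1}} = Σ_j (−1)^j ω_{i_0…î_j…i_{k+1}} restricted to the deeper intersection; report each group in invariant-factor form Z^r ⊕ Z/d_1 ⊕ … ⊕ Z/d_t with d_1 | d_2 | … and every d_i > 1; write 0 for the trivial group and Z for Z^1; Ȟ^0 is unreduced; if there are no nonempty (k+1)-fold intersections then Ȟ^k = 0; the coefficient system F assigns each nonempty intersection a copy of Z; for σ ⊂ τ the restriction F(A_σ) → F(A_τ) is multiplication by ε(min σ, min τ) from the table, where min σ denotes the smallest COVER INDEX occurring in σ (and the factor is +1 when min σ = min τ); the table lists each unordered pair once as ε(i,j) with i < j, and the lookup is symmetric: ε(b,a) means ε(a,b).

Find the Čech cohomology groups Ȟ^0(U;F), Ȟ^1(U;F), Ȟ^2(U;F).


cover nerve:
  A12={r} A14={q} A15={u} A16={w} A23={x} A34={t} A56={y}
C dims 6,7; δ0: rk 6, SNF 1^5·2
Ȟ^0: (6−6)−0=0 ⇒ 0
Ȟ^1: (7−0)−6=1 plus torsion [2] ⇒ Z ⊕ Z/2
Ȟ^2: (0−0)−0=0 ⇒ 0

Ȟ^0 = 0, Ȟ^1 = Z ⊕ Z/2 and Ȟ^2 = 0


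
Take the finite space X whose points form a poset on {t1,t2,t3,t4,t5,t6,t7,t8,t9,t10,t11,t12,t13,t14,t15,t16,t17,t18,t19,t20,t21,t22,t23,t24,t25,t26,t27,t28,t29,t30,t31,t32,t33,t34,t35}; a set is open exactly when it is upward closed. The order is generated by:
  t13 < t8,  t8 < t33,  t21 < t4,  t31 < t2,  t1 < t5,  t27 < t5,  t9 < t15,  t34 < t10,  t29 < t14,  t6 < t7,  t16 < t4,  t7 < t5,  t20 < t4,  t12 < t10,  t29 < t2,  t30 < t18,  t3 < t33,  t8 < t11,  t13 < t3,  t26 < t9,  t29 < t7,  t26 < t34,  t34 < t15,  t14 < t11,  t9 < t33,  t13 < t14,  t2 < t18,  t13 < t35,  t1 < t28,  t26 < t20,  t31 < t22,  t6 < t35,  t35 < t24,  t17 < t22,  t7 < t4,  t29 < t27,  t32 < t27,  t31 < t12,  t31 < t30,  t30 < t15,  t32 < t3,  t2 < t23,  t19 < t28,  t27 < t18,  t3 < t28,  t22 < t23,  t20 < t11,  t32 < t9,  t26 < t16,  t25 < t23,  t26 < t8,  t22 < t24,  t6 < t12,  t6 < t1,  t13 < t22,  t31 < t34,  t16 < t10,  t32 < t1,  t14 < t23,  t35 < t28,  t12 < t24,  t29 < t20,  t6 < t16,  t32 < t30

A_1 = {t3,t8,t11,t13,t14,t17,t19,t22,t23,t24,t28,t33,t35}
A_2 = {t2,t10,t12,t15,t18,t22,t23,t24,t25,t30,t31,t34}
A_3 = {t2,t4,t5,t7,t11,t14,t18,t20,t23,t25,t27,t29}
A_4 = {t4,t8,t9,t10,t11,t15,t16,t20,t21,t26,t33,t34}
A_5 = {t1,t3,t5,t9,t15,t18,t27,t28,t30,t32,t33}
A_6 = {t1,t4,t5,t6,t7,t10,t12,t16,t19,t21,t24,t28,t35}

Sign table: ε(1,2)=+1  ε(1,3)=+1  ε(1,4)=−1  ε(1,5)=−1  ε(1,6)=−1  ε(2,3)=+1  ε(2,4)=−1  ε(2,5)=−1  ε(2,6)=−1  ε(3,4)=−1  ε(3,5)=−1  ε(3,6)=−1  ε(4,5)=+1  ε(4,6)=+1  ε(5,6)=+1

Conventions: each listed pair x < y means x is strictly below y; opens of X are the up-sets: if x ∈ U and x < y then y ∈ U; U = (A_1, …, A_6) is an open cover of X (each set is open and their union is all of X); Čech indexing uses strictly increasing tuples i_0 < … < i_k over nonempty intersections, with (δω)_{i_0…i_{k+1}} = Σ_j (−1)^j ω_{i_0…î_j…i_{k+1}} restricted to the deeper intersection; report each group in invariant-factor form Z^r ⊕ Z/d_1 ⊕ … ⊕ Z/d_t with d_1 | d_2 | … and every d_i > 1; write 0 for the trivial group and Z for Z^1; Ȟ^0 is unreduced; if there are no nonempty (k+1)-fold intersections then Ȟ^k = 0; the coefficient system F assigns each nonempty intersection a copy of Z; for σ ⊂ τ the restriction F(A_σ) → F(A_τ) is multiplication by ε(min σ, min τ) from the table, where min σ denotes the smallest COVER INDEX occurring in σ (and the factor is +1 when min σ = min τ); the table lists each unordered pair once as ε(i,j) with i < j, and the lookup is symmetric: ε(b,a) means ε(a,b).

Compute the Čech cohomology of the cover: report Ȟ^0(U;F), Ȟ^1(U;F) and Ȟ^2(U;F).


nonempty overlaps:
  A12={t22,t23,t24} A13={t11,t14,t23} A14={t8,t11,t33} A15={t3,t28,t33} A16={t19,t24,t28,t35} A23={t2,t18,t23,t25} A24={t10,t15,t34} A25={t15,t18,t30} A26={t10,t12,t24} A34={t4,t11,t20} A35={t5,t18,t27} A36={t4,t5,t7} A45={t9,t15,t33} A46={t4,t10,t16,t21} A56={t1,t5,t28}
  A123={t23} A126={t24} A134={t11} A145={t33} A156={t28} A235={t18} A245={t15} A246={t10} A346={t4} A356={t5}
C dims 6,15,10; δ0: rk 5, SNF 1^5; δ1: rk 10, SNF 1^9·2
degree 0: 6−5−0 = 1 → Ȟ^0 ≅ Z
degree 1: 15−10−5 = 0 → Ȟ^1 ≅ 0
degree 2: 10−0−10 = 0 plus torsion [2] → Ȟ^2 ≅ Z/2

Ȟ^0 = Z,  Ȟ^1 = 0,  Ȟ^2 = Z/2


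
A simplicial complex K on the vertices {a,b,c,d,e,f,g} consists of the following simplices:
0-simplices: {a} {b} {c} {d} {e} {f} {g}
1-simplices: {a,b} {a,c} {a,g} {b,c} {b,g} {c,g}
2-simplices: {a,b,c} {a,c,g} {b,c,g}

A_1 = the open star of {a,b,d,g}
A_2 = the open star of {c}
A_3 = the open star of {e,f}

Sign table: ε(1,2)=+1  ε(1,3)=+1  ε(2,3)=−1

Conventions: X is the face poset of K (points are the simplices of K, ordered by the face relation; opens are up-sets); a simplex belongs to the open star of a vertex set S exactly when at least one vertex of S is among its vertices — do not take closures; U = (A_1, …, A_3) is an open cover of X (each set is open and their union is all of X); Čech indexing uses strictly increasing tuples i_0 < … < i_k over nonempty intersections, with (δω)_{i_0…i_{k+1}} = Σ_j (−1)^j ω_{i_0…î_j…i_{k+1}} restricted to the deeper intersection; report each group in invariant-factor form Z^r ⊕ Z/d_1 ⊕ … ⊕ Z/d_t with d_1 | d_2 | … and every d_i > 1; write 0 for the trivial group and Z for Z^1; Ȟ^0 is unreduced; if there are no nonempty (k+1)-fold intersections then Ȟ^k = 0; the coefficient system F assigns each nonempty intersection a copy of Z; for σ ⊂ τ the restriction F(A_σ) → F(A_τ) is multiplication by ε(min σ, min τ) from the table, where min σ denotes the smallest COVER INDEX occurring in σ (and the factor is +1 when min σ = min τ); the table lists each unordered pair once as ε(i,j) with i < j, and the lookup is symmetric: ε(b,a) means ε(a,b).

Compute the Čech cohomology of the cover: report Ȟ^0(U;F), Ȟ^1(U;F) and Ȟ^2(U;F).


Ȟ^0(U;F) ≅ Z^2, Ȟ^1(U;F) ≅ 0 and Ȟ^2(U;F) ≅ 0

nerve of the cover:
  A1={{a},{b},{d},{g},{a,b},{a,c},{a,g},{b,c},{b,g},{c,g},{a,b,c},{a,c,g},{b,c,g}} A2={{c},{a,c},{b,c},{c,g},{a,b,c},{a,c,g},{b,c,g}} A3={{e},{f}}
  A12={{a,c},{b,c},{c,g},{a,b,c},{a,c,g},{b,c,g}}
C dims 3,1; δ0: rk 1, SNF 1^1
Ȟ^0 = (3 − 1) − 0 = 2, so Ȟ^0 ≅ Z^2
Ȟ^1 = (1 − 0) − 1 = 0, so Ȟ^1 ≅ 0
Ȟ^2 = (0 − 0) − 0 = 0, so Ȟ^2 ≅ 0


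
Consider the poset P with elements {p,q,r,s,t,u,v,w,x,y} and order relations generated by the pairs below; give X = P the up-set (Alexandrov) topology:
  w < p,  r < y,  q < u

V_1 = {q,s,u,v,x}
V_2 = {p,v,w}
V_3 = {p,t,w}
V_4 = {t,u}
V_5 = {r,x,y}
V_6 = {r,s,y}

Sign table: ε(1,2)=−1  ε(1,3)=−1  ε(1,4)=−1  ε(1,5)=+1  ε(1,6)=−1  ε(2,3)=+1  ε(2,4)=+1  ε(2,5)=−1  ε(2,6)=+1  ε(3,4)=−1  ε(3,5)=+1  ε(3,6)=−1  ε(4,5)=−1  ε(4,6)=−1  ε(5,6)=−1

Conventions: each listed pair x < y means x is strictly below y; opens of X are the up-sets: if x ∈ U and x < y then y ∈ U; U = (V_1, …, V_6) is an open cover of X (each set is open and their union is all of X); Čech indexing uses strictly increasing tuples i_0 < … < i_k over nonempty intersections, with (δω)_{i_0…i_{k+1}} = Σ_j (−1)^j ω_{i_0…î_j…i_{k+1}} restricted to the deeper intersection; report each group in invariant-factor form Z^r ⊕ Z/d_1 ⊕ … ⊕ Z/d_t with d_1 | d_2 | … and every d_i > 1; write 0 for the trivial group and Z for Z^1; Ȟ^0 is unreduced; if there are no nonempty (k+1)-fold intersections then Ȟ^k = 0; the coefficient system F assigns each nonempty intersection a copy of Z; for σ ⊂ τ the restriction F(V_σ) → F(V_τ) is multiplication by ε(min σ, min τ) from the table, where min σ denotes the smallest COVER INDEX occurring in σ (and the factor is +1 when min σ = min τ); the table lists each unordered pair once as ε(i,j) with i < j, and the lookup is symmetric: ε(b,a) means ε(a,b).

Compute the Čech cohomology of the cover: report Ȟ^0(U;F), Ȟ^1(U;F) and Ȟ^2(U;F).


Ȟ^0(U;F) ≅ 0, Ȟ^1(U;F) ≅ Z ⊕ Z/2 and Ȟ^2(U;F) ≅ 0

nerve simplices:
  V12={v} V14={u} V15={x} V16={s} V23={p,w} V34={t} V56={r,y}
C dims 6,7; δ0: rk 6, SNF 1^5·2
degree 0: 6−6−0 = 0 → Ȟ^0 ≅ 0
degree 1: 7−0−6 = 1 plus torsion [2] → Ȟ^1 ≅ Z ⊕ Z/2
degree 2: 0−0−0 = 0 → Ȟ^2 ≅ 0


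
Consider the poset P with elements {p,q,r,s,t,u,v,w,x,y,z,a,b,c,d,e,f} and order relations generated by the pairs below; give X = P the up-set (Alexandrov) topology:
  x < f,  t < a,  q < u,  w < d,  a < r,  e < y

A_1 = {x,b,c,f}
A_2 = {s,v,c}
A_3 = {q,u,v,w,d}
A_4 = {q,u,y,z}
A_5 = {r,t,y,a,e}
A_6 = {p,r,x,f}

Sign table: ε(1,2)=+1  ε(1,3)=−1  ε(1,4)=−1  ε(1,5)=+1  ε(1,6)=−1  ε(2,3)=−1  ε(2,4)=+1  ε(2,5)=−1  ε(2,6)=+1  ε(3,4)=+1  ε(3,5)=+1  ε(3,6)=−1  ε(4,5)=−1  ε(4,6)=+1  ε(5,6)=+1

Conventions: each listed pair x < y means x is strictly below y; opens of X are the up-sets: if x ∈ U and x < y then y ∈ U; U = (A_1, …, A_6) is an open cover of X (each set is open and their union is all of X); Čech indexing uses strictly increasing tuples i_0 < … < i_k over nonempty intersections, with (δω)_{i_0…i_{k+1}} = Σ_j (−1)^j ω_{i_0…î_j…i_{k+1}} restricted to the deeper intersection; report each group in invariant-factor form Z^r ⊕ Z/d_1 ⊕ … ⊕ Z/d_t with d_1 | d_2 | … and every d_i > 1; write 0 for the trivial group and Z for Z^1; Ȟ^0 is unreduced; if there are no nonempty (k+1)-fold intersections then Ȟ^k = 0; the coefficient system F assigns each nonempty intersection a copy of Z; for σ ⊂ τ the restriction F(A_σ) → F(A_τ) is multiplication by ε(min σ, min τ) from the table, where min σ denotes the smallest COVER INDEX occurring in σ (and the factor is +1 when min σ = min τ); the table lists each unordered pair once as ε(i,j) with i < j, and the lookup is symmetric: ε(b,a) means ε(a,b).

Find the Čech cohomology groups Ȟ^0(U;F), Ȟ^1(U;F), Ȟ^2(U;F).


nerve of the cover:
  A12={c} A16={x,f} A23={v} A34={q,u} A45={y} A56={r}
C dims 6,6; δ0: rk 6, SNF 1^5·2
Ȟ^0 = (6 − 6) − 0 = 0, so Ȟ^0 ≅ 0
Ȟ^1 = (6 − 0) − 6 = 0 plus torsion [2], so Ȟ^1 ≅ Z/2
Ȟ^2 = (0 − 0) − 0 = 0, so Ȟ^2 ≅ 0

Ȟ^0 ≅ 0, Ȟ^1 ≅ Z/2, Ȟ^2 ≅ 0


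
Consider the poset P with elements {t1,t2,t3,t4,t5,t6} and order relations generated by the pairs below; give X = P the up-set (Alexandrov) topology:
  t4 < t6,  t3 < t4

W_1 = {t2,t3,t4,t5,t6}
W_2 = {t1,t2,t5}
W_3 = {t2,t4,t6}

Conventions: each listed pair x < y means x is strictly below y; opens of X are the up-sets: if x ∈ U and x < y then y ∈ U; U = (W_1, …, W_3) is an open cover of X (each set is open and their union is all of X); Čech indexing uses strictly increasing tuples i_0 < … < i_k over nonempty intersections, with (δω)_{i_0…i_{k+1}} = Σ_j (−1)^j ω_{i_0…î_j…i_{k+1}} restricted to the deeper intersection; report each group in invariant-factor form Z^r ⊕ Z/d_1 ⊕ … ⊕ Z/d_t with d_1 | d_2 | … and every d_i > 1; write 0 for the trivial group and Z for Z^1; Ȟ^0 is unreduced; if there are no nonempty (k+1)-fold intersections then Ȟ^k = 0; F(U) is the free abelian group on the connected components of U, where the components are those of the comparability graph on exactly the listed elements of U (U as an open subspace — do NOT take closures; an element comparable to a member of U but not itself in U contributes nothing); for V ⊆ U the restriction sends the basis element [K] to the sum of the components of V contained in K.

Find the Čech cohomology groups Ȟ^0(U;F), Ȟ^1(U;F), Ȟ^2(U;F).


Ȟ^0(U;F) ≅ Z^4; Ȟ^1(U;F) ≅ 0; Ȟ^2(U;F) ≅ 0

nonempty overlaps:
  W12={t2,t5} W13={t2,t4,t6} W23={t2}
  W123={t2}
components per intersection:
  W1: {t2} {t3,t4,t6} {t5}
  W2: {t1} {t2} {t5}
  W3: {t2} {t4,t6}
  W12: {t2} {t5}
  W13: {t2} {t4,t6}
  W23: {t2}
  W123: {t2}
C dims 8,5,1; δ0: rk 4, SNF 1^4; δ1: rk 1, SNF 1^1
degree 0: 8−4−0 = 4 → Ȟ^0 ≅ Z^4
degree 1: 5−1−4 = 0 → Ȟ^1 ≅ 0
degree 2: 1−0−1 = 0 → Ȟ^2 ≅ 0


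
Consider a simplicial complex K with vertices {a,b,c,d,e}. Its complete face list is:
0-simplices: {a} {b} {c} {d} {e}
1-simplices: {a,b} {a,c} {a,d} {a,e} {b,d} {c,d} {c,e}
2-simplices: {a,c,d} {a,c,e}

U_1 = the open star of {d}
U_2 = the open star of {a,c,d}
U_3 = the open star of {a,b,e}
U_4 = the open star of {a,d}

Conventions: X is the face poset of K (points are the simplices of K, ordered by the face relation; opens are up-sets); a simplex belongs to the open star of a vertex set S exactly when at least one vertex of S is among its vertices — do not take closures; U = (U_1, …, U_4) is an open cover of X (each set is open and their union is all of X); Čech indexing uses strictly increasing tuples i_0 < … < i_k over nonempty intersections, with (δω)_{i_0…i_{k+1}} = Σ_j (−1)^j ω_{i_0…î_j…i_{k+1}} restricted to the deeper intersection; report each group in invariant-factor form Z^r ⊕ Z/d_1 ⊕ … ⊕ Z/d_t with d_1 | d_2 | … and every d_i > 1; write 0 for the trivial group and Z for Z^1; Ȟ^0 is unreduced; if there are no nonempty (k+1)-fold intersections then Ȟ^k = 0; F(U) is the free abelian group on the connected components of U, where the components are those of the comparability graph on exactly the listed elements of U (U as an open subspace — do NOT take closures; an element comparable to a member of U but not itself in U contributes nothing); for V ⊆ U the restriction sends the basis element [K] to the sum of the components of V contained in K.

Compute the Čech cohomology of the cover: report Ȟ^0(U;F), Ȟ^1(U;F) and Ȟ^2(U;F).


nonempty overlaps:
  U1={{d},{a,d},{b,d},{c,d},{a,c,d}} U2={{a},{c},{d},{a,b},{a,c},{a,d},{a,e},{b,d},{c,d},{c,e},{a,c,d},{a,c,e}} U3={{a},{b},{e},{a,b},{a,c},{a,d},{a,e},{b,d},{c,e},{a,c,d},{a,c,e}} U4={{a},{d},{a,b},{a,c},{a,d},{a,e},{b,d},{c,d},{a,c,d},{a,c,e}}
  U12={{d},{a,d},{b,d},{c,d},{a,c,d}} U13={{a,d},{b,d},{a,c,d}} U14={{d},{a,d},{b,d},{c,d},{a,c,d}} U23={{a},{a,b},{a,c},{a,d},{a,e},{b,d},{c,e},{a,c,d},{a,c,e}} U24={{a},{d},{a,b},{a,c},{a,d},{a,e},{b,d},{c,d},{a,c,d},{a,c,e}} U34={{a},{a,b},{a,c},{a,d},{a,e},{b,d},{a,c,d},{a,c,e}}
  U123={{a,d},{b,d},{a,c,d}} U124={{d},{a,d},{b,d},{c,d},{a,c,d}} U134={{a,d},{b,d},{a,c,d}} U234={{a},{a,b},{a,c},{a,d},{a,e},{b,d},{a,c,d},{a,c,e}}
  U1234={{a,d},{b,d},{a,c,d}}
components per intersection:
  U1: {{d},{a,d},{b,d},{c,d},{a,c,d}}
  U2: {{a},{c},{d},{a,b},{a,c},{a,d},{a,e},{b,d},{c,d},{c,e},{a,c,d},{a,c,e}}
  U3: {{a},{b},{e},{a,b},{a,c},{a,d},{a,e},{b,d},{c,e},{a,c,d},{a,c,e}}
  U4: {{a},{d},{a,b},{a,c},{a,d},{a,e},{b,d},{c,d},{a,c,d},{a,c,e}}
  U12: {{d},{a,d},{b,d},{c,d},{a,c,d}}
  U13: {{a,d},{a,c,d}} {{b,d}}
  U14: {{d},{a,d},{b,d},{c,d},{a,c,d}}
  U23: {{a},{a,b},{a,c},{a,d},{a,e},{c,e},{a,c,d},{a,c,e}} {{b,d}}
  U24: {{a},{d},{a,b},{a,c},{a,d},{a,e},{b,d},{c,d},{a,c,d},{a,c,e}}
  U34: {{a},{a,b},{a,c},{a,d},{a,e},{a,c,d},{a,c,e}} {{b,d}}
  U123: {{a,d},{a,c,d}} {{b,d}}
  U124: {{d},{a,d},{b,d},{c,d},{a,c,d}}
  U134: {{a,d},{a,c,d}} {{b,d}}
  U234: {{a},{a,b},{a,c},{a,d},{a,e},{a,c,d},{a,c,e}} {{b,d}}
  U1234: {{a,d},{a,c,d}} {{b,d}}
C dims 4,9,7,2; δ0: rk 3, SNF 1^3; δ1: rk 5, SNF 1^5; δ2: rk 2, SNF 1^2
degree 0: 4−3−0 = 1 → Ȟ^0 ≅ Z
degree 1: 9−5−3 = 1 → Ȟ^1 ≅ Z
degree 2: 7−2−5 = 0 → Ȟ^2 ≅ 0

Ȟ^0(U;F) ≅ Z; Ȟ^1(U;F) ≅ Z; Ȟ^2(U;F) ≅ 0


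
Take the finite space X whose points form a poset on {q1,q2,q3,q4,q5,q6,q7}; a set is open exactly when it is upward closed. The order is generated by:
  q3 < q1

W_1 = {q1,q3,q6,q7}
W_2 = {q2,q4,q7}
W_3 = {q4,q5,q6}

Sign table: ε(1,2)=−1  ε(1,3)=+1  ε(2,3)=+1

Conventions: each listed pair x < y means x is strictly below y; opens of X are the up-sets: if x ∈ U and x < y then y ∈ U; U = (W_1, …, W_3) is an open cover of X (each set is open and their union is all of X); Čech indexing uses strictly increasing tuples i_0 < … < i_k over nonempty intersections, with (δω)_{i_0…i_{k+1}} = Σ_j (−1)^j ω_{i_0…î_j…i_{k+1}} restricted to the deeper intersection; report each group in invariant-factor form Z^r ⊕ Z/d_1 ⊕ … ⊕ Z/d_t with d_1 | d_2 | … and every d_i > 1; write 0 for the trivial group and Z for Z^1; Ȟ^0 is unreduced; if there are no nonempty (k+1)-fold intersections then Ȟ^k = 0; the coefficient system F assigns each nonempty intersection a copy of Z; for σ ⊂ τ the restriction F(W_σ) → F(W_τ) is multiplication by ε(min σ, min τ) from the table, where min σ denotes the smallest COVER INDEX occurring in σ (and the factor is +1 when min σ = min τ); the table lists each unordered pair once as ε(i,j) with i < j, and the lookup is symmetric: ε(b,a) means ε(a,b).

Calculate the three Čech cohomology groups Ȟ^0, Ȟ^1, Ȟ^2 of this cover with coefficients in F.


Ȟ^0(U;F) ≅ 0; Ȟ^1(U;F) ≅ Z/2; Ȟ^2(U;F) ≅ 0

nonempty overlaps:
  W12={q7} W13={q6} W23={q4}
C dims 3,3; δ0: rk 3, SNF 1^2·2
degree 0: 3−3−0 = 0 → Ȟ^0 ≅ 0
degree 1: 3−0−3 = 0 plus torsion [2] → Ȟ^1 ≅ Z/2
degree 2: 0−0−0 = 0 → Ȟ^2 ≅ 0
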